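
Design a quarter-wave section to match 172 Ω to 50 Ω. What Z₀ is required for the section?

Z_qwt = √(Z_0·R_L) = √(50 × 172) = √8600

Z_qwt ≈ 92.7 Ω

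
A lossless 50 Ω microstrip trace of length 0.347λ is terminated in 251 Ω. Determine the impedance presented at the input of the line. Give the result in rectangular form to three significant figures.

βl = 2π × 0.347 = 125°
tan(βl) = tan(125°) = -1.43
Z_in = Z_0·(Z_L + jZ_0·tanβl)/(Z_0 + jZ_L·tanβl)
     = 50·(251 − j71.6)/(50 − j360)

Z_in ≈ 14.5 + j32.9 Ω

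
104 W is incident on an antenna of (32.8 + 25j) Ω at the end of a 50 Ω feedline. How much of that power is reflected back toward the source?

|Γ| = |(-17.2 + j25)/(82.8 + j25)| = 0.351
|Γ|² = 0.123
P_refl = |Γ|²·P_inc = 12.8 W, P_del = (1 − |Γ|²)·P_inc = 91.2 W

P_reflected ≈ 12.8 W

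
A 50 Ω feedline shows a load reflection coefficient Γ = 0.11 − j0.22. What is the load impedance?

Z_L = Z_0·(1 + Γ)/(1 − Γ) = 50·(1.11 − j0.22)/(0.89 + j0.22)

Z_L ≈ 55.9 − j26.2 Ω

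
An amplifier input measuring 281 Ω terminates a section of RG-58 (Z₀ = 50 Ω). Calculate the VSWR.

For a purely resistive load, VSWR = R_L/Z_0 or Z_0/R_L (whichever > 1) = 281/50

VSWR ≈ 5.62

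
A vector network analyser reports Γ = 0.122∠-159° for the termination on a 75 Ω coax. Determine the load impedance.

Z_L ≈ 59.5 − j5.28 Ω

Z_L = Z_0·(1 + Γ)/(1 − Γ) = 75·(0.886 − j0.0437)/(1.11 + j0.0437)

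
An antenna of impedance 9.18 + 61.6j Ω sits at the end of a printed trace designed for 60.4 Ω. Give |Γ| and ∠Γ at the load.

Γ ≈ 0.862 ∠ 88.2°

Γ = (Z_L − Z_0)/(Z_L + Z_0) = (-51.22 + j61.6)/(69.58 + j61.6)
|Γ| = 80.1/92.9 = 0.862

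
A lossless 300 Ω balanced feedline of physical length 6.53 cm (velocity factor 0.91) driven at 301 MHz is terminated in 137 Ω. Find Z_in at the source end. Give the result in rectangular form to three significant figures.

Z_in ≈ 161 + j110 Ω

λ = v/f = 0.91·c / 301 MHz = 0.907 m
βl = 2π·l/λ = 2π × 0.072 = 25.9°
tan(βl) = tan(25.9°) = 0.486
Z_in = Z_0·(Z_L + jZ_0·tanβl)/(Z_0 + jZ_L·tanβl)
     = 300·(137 + j146)/(300 + j66.6)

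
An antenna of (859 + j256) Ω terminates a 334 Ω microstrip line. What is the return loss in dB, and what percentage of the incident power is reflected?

Γ = (525 + j256)/(1193 + j256), |Γ| = 0.479
RL = −20·log₁₀(0.479) = 6.4 dB
P_refl/P_inc = |Γ|² = 0.229

RL ≈ 6.4 dB; 22.9% of incident power reflected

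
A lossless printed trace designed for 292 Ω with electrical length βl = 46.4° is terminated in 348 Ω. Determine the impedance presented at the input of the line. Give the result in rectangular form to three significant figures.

tan(βl) = tan(46.4°) = 1.05
Z_in = Z_0·(Z_L + jZ_0·tanβl)/(Z_0 + jZ_L·tanβl)
     = 292·(348 + j307)/(292 + j365)

Z_in ≈ 285 − j50.2 Ω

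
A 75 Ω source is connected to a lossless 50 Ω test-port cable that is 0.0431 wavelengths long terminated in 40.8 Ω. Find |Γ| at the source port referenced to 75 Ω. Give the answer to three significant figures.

|Γ| ≈ 0.287

βl = 2π × 0.0431 = 15.5°
tan(βl) = 0.278
Z_in = Z_0·(Z_L + jZ_0·tanβl)/(Z_0 + jZ_L·tanβl) = 41.8 + j4.41 Ω
Γ_s = (Z_in − Z_s)/(Z_in + Z_s) = (-33.2 + j4.41)/(117 + j4.41), |Γ_s| = 0.287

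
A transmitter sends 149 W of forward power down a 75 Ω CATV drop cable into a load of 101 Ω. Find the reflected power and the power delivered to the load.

P_reflected ≈ 3.25 W; P_delivered ≈ 146 W

Γ = (101 − 75)/(101 + 75) = 0.148
|Γ|² = 0.0218
P_refl = |Γ|²·P_inc = 3.25 W, P_del = (1 − |Γ|²)·P_inc = 146 W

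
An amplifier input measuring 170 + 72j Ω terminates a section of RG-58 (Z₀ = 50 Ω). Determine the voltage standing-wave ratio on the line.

VSWR ≈ 4.06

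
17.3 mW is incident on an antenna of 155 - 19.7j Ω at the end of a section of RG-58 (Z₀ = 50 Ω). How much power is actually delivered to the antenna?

|Γ| = |(105 − j19.7)/(205 − j19.7)| = 0.519
|Γ|² = 0.269
P_refl = |Γ|²·P_inc = 4.66 mW, P_del = (1 − |Γ|²)·P_inc = 12.6 mW

P_delivered ≈ 12.6 mW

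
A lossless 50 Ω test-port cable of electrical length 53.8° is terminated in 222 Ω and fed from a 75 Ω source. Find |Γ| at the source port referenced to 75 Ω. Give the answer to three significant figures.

|Γ| ≈ 0.687

tan(βl) = 1.37
Z_in = Z_0·(Z_L + jZ_0·tanβl)/(Z_0 + jZ_L·tanβl) = 16.8 − j33.8 Ω
Γ_s = (Z_in − Z_s)/(Z_in + Z_s) = (-58.2 − j33.8)/(91.8 − j33.8), |Γ_s| = 0.687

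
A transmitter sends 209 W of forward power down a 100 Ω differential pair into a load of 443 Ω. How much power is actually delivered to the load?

Γ = (443 − 100)/(443 + 100) = 0.632
|Γ|² = 0.399
P_refl = |Γ|²·P_inc = 83.4 W, P_del = (1 − |Γ|²)·P_inc = 126 W

P_delivered ≈ 126 W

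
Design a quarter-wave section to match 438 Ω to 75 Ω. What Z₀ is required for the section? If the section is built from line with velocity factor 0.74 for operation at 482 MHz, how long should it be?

Z_qwt = √(Z_0·R_L) = √(75 × 438) = √32850
λ = 0.74·c/f = 0.461 m, so l = λ/4 = 0.115 m

Z_qwt ≈ 181 Ω; length ≈ 11.5 cm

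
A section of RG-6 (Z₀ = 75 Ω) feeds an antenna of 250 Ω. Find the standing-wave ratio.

VSWR ≈ 3.33

Γ = (250 − 75)/(250 + 75) = 0.538
VSWR = (1 + 0.538)/(1 − 0.538)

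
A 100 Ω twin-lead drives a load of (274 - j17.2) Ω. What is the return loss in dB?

Γ = (174 − j17.2)/(374 − j17.2), |Γ| = 0.467
RL = −20·log₁₀|Γ| = −20·log₁₀(0.467)

RL ≈ 6.61 dB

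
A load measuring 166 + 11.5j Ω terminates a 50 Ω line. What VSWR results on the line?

VSWR ≈ 3.34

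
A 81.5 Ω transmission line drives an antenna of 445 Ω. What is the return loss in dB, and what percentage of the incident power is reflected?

Γ = (445 − 81.5)/(445 + 81.5) = 0.69
RL = −20·log₁₀(0.69) = 3.22 dB
P_refl/P_inc = |Γ|² = 0.477

RL ≈ 3.22 dB; 47.7% of incident power reflected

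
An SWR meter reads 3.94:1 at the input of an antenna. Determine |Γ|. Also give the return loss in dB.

|Γ| = (S − 1)/(S + 1) = (3.94 − 1)/(3.94 + 1) = 2.94/4.94
RL = −20·log₁₀|Γ| = −20·log₁₀(0.595)

|Γ| ≈ 0.595; return loss ≈ 4.51 dB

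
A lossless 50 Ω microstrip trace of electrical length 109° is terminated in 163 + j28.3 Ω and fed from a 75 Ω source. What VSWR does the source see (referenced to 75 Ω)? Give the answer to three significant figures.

VSWR ≈ 4.86

tan(βl) = -2.9
Z_in = Z_0·(Z_L + jZ_0·tanβl)/(Z_0 + jZ_L·tanβl) = 15.9 + j12.8 Ω
Γ_s = (Z_in − Z_s)/(Z_in + Z_s) = (-59.1 + j12.8)/(90.9 + j12.8), |Γ_s| = 0.658
VSWR = (1 + |Γ_s|)/(1 − |Γ_s|)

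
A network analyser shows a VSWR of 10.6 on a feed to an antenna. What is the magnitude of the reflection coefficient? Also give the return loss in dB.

|Γ| ≈ 0.828; return loss ≈ 1.64 dB

|Γ| = (S − 1)/(S + 1) = (10.6 − 1)/(10.6 + 1) = 9.6/11.6
RL = −20·log₁₀|Γ| = −20·log₁₀(0.828)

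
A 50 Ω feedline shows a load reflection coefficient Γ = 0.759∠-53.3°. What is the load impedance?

Z_L = Z_0·(1 + Γ)/(1 − Γ) = 50·(1.45 − j0.609)/(0.546 + j0.609)

Z_L ≈ 31.7 − j91 Ω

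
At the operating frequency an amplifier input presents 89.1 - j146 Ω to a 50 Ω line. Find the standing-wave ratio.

Γ = (Z_L − Z_0)/(Z_L + Z_0) = (39.1 − j146)/(139.1 − j146)
|Γ| = 151/202 = 0.75
VSWR = (1 + |Γ|)/(1 − |Γ|) = 1.75/0.25

VSWR ≈ 6.98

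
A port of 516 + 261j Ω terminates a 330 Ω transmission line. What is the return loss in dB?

Γ = (186 + j261)/(846 + j261), |Γ| = 0.362
RL = −20·log₁₀|Γ| = −20·log₁₀(0.362)

RL ≈ 8.83 dB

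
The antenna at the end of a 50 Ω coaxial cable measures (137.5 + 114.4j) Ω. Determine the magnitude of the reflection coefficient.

|Γ| ≈ 0.656

Γ = (Z_L − Z_0)/(Z_L + Z_0) = (87.5 + j114.4)/(187.5 + j114.4)
|Γ| = 144/220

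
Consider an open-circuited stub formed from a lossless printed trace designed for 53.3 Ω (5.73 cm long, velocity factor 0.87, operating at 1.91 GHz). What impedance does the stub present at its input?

λ = v/f = 0.87·c / 1.91 GHz = 0.137 m
βl = 2π·l/λ = 2π × 0.419 = 151°
tan(βl) = -0.555
For an open-circuited stub, Z_in = −jZ_0·cot(βl) = −jZ_0/tan(βl)

Z_in ≈ +j96 Ω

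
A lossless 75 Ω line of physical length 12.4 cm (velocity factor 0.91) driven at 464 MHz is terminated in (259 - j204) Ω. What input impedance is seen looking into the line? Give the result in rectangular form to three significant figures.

λ = v/f = 0.91·c / 464 MHz = 0.588 m
βl = 2π·l/λ = 2π × 0.211 = 75.9°
tan(βl) = tan(75.9°) = 3.97
Z_in = Z_0·(Z_L + jZ_0·tanβl)/(Z_0 + jZ_L·tanβl)
     = 75·(259 + j94)/(885 + j1030)

Z_in ≈ 13.3 − j7.46 Ω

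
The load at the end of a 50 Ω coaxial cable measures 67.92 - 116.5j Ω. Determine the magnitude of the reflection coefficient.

|Γ| ≈ 0.711

Γ = (Z_L − Z_0)/(Z_L + Z_0) = (17.92 − j116.5)/(117.9 − j116.5)
|Γ| = 118/166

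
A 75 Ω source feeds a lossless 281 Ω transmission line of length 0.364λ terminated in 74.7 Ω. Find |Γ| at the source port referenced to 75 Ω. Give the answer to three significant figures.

|Γ| ≈ 0.796

βl = 2π × 0.364 = 131°
tan(βl) = -1.15
Z_in = Z_0·(Z_L + jZ_0·tanβl)/(Z_0 + jZ_L·tanβl) = 158 − j274 Ω
Γ_s = (Z_in − Z_s)/(Z_in + Z_s) = (83.5 − j274)/(233 − j274), |Γ_s| = 0.796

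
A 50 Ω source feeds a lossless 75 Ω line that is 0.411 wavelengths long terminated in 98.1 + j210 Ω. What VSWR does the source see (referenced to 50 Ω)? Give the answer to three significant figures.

βl = 2π × 0.411 = 148°
tan(βl) = -0.626
Z_in = Z_0·(Z_L + jZ_0·tanβl)/(Z_0 + jZ_L·tanβl) = 16.6 + j64.2 Ω
Γ_s = (Z_in − Z_s)/(Z_in + Z_s) = (-33.4 + j64.2)/(66.6 + j64.2), |Γ_s| = 0.783
VSWR = (1 + |Γ_s|)/(1 − |Γ_s|)

VSWR ≈ 8.2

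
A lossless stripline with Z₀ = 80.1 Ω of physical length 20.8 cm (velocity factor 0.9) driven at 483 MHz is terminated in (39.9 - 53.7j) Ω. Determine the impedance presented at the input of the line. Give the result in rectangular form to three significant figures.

Z_in ≈ 230 − j58.5 Ω

λ = v/f = 0.9·c / 483 MHz = 0.559 m
βl = 2π·l/λ = 2π × 0.372 = 134°
tan(βl) = tan(134°) = -1.04
Z_in = Z_0·(Z_L + jZ_0·tanβl)/(Z_0 + jZ_L·tanβl)
     = 80.1·(39.9 − j137)/(24.4 − j41.4)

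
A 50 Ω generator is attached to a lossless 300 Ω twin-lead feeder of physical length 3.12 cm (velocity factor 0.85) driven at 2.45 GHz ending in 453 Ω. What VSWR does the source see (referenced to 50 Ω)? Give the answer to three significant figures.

VSWR ≈ 4.47

λ = v/f = 0.85·c / 2.45 GHz = 0.104 m
βl = 2π·l/λ = 2π × 0.3 = 108°
tan(βl) = -3.09
Z_in = Z_0·(Z_L + jZ_0·tanβl)/(Z_0 + jZ_L·tanβl) = 210 + j52.1 Ω
Γ_s = (Z_in − Z_s)/(Z_in + Z_s) = (160 + j52.1)/(260 + j52.1), |Γ_s| = 0.634
VSWR = (1 + |Γ_s|)/(1 − |Γ_s|)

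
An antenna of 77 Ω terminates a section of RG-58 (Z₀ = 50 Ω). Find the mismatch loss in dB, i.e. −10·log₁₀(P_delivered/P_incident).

mismatch loss ≈ 0.201 dB

Γ = (77 − 50)/(77 + 50) = 0.213
|Γ|² = 0.0452, so P_del/P_inc = 1 − |Γ|² = 0.955
ML = −10·log₁₀(1 − |Γ|²)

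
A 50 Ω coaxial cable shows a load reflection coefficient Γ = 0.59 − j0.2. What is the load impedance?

Z_L = Z_0·(1 + Γ)/(1 − Γ) = 50·(1.59 − j0.2)/(0.41 + j0.2)

Z_L ≈ 147 − j96.1 Ω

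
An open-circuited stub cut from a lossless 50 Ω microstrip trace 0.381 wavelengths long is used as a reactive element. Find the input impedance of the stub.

Z_in ≈ +j53.9 Ω

βl = 2π × 0.381 = 137°
tan(βl) = -0.927
For an open-circuited stub, Z_in = −jZ_0·cot(βl) = −jZ_0/tan(βl)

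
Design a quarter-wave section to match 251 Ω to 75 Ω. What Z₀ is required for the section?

Z_qwt ≈ 137 Ω

Z_qwt = √(Z_0·R_L) = √(75 × 251) = √18820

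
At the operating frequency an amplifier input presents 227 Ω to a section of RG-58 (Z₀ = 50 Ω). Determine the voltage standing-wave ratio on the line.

VSWR ≈ 4.54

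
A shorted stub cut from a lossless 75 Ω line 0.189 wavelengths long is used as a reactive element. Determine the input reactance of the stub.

βl = 2π × 0.189 = 68°
tan(βl) = 2.48
For a shorted stub, Z_in = jZ_0·tan(βl)

X_in ≈ 186 Ω (inductive)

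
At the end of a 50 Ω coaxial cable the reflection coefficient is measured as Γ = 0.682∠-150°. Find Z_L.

Z_L = Z_0·(1 + Γ)/(1 − Γ) = 50·(0.409 − j0.341)/(1.59 + j0.341)

Z_L ≈ 10.1 − j12.9 Ω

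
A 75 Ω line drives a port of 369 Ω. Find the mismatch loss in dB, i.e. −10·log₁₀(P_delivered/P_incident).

Γ = (369 − 75)/(369 + 75) = 0.662
|Γ|² = 0.438, so P_del/P_inc = 1 − |Γ|² = 0.562
ML = −10·log₁₀(1 − |Γ|²)

mismatch loss ≈ 2.51 dB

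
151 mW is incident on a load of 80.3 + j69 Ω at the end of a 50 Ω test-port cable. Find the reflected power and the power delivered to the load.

P_reflected ≈ 39.4 mW; P_delivered ≈ 112 mW

|Γ| = |(30.3 + j69)/(130.3 + j69)| = 0.511
|Γ|² = 0.261
P_refl = |Γ|²·P_inc = 39.4 mW, P_del = (1 − |Γ|²)·P_inc = 112 mW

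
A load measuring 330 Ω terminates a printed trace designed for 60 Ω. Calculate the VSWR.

Γ = (330 − 60)/(330 + 60) = 0.692
VSWR = (1 + 0.692)/(1 − 0.692)

VSWR ≈ 5.5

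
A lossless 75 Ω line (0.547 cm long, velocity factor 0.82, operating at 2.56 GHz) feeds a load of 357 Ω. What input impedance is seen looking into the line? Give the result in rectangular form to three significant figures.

λ = v/f = 0.82·c / 2.56 GHz = 0.0961 m
βl = 2π·l/λ = 2π × 0.0569 = 20.5°
tan(βl) = tan(20.5°) = 0.374
Z_in = Z_0·(Z_L + jZ_0·tanβl)/(Z_0 + jZ_L·tanβl)
     = 75·(357 + j28)/(75 + j133)

Z_in ≈ 97.7 − j146 Ω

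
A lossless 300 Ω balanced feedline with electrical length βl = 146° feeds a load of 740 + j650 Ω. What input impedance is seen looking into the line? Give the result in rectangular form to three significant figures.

Z_in ≈ 122 + j264 Ω

tan(βl) = tan(146°) = -0.675
Z_in = Z_0·(Z_L + jZ_0·tanβl)/(Z_0 + jZ_L·tanβl)
     = 300·(740 + j448)/(738 − j499)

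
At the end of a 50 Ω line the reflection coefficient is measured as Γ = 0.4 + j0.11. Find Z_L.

Z_L = Z_0·(1 + Γ)/(1 − Γ) = 50·(1.4 + j0.11)/(0.6 − j0.11)

Z_L ≈ 111 + j29.6 Ω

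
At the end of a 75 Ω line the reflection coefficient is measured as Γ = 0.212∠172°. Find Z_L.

Z_L ≈ 48.9 + j3.02 Ω

Z_L = Z_0·(1 + Γ)/(1 − Γ) = 75·(0.79 + j0.0295)/(1.21 − j0.0295)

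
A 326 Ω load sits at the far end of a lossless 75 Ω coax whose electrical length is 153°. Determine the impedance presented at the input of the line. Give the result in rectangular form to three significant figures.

tan(βl) = tan(153°) = -0.51
Z_in = Z_0·(Z_L + jZ_0·tanβl)/(Z_0 + jZ_L·tanβl)
     = 75·(326 − j38.2)/(75 − j166)

Z_in ≈ 69.5 + j116 Ω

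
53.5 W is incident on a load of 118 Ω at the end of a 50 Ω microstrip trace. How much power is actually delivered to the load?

P_delivered ≈ 44.7 W

Γ = (118 − 50)/(118 + 50) = 0.405
|Γ|² = 0.164
P_refl = |Γ|²·P_inc = 8.77 W, P_del = (1 − |Γ|²)·P_inc = 44.7 W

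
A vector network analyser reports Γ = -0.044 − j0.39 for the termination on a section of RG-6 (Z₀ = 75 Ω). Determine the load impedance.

Z_L = Z_0·(1 + Γ)/(1 − Γ) = 75·(0.956 − j0.39)/(1.04 + j0.39)

Z_L ≈ 51.1 − j47.1 Ω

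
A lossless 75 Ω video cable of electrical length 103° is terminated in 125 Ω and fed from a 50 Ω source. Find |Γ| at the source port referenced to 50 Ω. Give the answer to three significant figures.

|Γ| ≈ 0.118

tan(βl) = -4.33
Z_in = Z_0·(Z_L + jZ_0·tanβl)/(Z_0 + jZ_L·tanβl) = 46.5 + j10.9 Ω
Γ_s = (Z_in − Z_s)/(Z_in + Z_s) = (-3.49 + j10.9)/(96.5 + j10.9), |Γ_s| = 0.118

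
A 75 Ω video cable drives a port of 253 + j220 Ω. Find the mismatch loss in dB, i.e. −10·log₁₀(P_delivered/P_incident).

Γ = (178 + j220)/(328 + j220), |Γ| = 0.717
|Γ|² = 0.513, so P_del/P_inc = 1 − |Γ|² = 0.487
ML = −10·log₁₀(1 − |Γ|²)

mismatch loss ≈ 3.13 dB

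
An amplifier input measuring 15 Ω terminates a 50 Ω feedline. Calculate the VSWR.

VSWR ≈ 3.33

For a purely resistive load, VSWR = R_L/Z_0 or Z_0/R_L (whichever > 1) = 50/15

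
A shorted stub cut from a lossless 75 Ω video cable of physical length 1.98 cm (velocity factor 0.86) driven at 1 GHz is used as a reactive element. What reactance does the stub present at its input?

λ = v/f = 0.86·c / 1 GHz = 0.258 m
βl = 2π·l/λ = 2π × 0.0767 = 27.6°
tan(βl) = 0.523
For a shorted stub, Z_in = jZ_0·tan(βl)

X_in ≈ 39.3 Ω (inductive)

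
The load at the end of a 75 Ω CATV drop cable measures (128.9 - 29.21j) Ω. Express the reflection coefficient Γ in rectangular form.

Γ ≈ 0.279 − j0.103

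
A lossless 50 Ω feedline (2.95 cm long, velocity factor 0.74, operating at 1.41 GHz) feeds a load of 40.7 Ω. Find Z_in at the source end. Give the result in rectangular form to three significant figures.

λ = v/f = 0.74·c / 1.41 GHz = 0.157 m
βl = 2π·l/λ = 2π × 0.187 = 67.5°
tan(βl) = tan(67.5°) = 2.41
Z_in = Z_0·(Z_L + jZ_0·tanβl)/(Z_0 + jZ_L·tanβl)
     = 50·(40.7 + j120)/(50 + j98)

Z_in ≈ 57.1 + j8.39 Ω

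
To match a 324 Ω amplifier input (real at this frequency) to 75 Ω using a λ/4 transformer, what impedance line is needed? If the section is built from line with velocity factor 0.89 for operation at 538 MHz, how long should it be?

Z_qwt = √(Z_0·R_L) = √(75 × 324) = √24300
λ = 0.89·c/f = 0.496 m, so l = λ/4 = 0.124 m

Z_qwt ≈ 156 Ω; length ≈ 12.4 cm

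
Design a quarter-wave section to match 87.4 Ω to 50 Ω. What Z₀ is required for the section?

Z_qwt = √(Z_0·R_L) = √(50 × 87.4) = √4370

Z_qwt ≈ 66.1 Ω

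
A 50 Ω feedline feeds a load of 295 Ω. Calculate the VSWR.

Γ = (295 − 50)/(295 + 50) = 0.71
VSWR = (1 + 0.71)/(1 − 0.71)

VSWR ≈ 5.9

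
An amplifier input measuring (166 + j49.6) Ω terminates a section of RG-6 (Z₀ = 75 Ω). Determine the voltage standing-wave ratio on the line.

Γ = (Z_L − Z_0)/(Z_L + Z_0) = (91 + j49.6)/(241 + j49.6)
|Γ| = 104/246 = 0.421
VSWR = (1 + |Γ|)/(1 − |Γ|) = 1.42/0.579

VSWR ≈ 2.46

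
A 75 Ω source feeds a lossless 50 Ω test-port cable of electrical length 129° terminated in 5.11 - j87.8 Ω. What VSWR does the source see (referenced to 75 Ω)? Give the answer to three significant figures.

tan(βl) = -1.23
Z_in = Z_0·(Z_L + jZ_0·tanβl)/(Z_0 + jZ_L·tanβl) = 9.34 + j127 Ω
Γ_s = (Z_in − Z_s)/(Z_in + Z_s) = (-65.7 + j127)/(84.3 + j127), |Γ_s| = 0.938
VSWR = (1 + |Γ_s|)/(1 − |Γ_s|)

VSWR ≈ 31.1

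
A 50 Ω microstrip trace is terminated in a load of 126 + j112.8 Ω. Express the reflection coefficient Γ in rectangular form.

Γ = (Z_L − Z_0)/(Z_L + Z_0) = (76 + j112.8)/(176 + j112.8)

Γ ≈ 0.597 + j0.258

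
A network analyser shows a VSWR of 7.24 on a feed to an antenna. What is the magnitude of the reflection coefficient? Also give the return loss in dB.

|Γ| ≈ 0.757; return loss ≈ 2.41 dB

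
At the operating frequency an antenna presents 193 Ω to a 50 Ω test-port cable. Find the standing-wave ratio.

VSWR ≈ 3.86

Γ = (193 − 50)/(193 + 50) = 0.588
VSWR = (1 + 0.588)/(1 − 0.588)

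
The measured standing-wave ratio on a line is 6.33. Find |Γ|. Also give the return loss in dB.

|Γ| = (S − 1)/(S + 1) = (6.33 − 1)/(6.33 + 1) = 5.33/7.33
RL = −20·log₁₀|Γ| = −20·log₁₀(0.727)

|Γ| ≈ 0.727; return loss ≈ 2.77 dB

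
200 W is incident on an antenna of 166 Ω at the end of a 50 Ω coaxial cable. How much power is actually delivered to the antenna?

Γ = (166 − 50)/(166 + 50) = 0.537
|Γ|² = 0.288
P_refl = |Γ|²·P_inc = 57.7 W, P_del = (1 − |Γ|²)·P_inc = 142 W

P_delivered ≈ 142 W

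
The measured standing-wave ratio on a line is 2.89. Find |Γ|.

|Γ| ≈ 0.486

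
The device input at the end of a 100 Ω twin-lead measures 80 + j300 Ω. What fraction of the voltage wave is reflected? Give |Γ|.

|Γ| ≈ 0.859

Γ = (Z_L − Z_0)/(Z_L + Z_0) = (-20 + j300)/(180 + j300)
|Γ| = 301/350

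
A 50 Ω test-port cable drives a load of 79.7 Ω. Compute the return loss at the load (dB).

RL ≈ 12.8 dB

Γ = (79.7 − 50)/(79.7 + 50) = 0.229
RL = −20·log₁₀|Γ| = −20·log₁₀(0.229)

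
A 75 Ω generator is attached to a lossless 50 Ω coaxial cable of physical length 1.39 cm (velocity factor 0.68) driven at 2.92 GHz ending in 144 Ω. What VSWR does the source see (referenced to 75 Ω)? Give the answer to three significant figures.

VSWR ≈ 4.1

λ = v/f = 0.68·c / 2.92 GHz = 0.0699 m
βl = 2π·l/λ = 2π × 0.199 = 71.6°
tan(βl) = 3.01
Z_in = Z_0·(Z_L + jZ_0·tanβl)/(Z_0 + jZ_L·tanβl) = 19 − j14.4 Ω
Γ_s = (Z_in − Z_s)/(Z_in + Z_s) = (-56 − j14.4)/(94 − j14.4), |Γ_s| = 0.608
VSWR = (1 + |Γ_s|)/(1 − |Γ_s|)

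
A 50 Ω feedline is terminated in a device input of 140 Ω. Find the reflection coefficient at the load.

Γ = (Z_L − Z_0)/(Z_L + Z_0) = (140 − 50)/(140 + 50) = 90/190

Γ = 0.474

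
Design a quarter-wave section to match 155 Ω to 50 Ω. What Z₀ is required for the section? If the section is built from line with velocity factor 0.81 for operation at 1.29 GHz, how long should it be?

Z_qwt ≈ 88 Ω; length ≈ 4.71 cm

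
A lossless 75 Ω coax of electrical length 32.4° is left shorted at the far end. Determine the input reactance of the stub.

X_in ≈ 47.6 Ω (inductive)

tan(βl) = 0.635
For a shorted stub, Z_in = jZ_0·tan(βl)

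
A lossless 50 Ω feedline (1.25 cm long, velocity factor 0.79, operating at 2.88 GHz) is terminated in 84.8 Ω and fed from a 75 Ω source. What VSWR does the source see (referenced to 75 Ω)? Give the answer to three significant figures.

λ = v/f = 0.79·c / 2.88 GHz = 0.0823 m
βl = 2π·l/λ = 2π × 0.152 = 54.7°
tan(βl) = 1.41
Z_in = Z_0·(Z_L + jZ_0·tanβl)/(Z_0 + jZ_L·tanβl) = 37.7 − j19.7 Ω
Γ_s = (Z_in − Z_s)/(Z_in + Z_s) = (-37.3 − j19.7)/(113 − j19.7), |Γ_s| = 0.369
VSWR = (1 + |Γ_s|)/(1 − |Γ_s|)

VSWR ≈ 2.17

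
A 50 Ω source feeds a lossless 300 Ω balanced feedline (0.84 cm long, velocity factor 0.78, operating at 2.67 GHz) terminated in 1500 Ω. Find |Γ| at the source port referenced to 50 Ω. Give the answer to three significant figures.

λ = v/f = 0.78·c / 2.67 GHz = 0.0876 m
βl = 2π·l/λ = 2π × 0.0958 = 34.5°
tan(βl) = 0.687
Z_in = Z_0·(Z_L + jZ_0·tanβl)/(Z_0 + jZ_L·tanβl) = 172 − j386 Ω
Γ_s = (Z_in − Z_s)/(Z_in + Z_s) = (122 − j386)/(222 − j386), |Γ_s| = 0.909

|Γ| ≈ 0.909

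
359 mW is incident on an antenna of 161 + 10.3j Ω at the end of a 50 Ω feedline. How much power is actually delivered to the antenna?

|Γ| = |(111 + j10.3)/(211 + j10.3)| = 0.528
|Γ|² = 0.278
P_refl = |Γ|²·P_inc = 100 mW, P_del = (1 − |Γ|²)·P_inc = 259 mW

P_delivered ≈ 259 mW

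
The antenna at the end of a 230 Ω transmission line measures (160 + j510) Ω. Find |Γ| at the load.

Γ = (Z_L − Z_0)/(Z_L + Z_0) = (-70 + j510)/(390 + j510)
|Γ| = 515/642

|Γ| ≈ 0.802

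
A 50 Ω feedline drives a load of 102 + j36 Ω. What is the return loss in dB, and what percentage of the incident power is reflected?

RL ≈ 7.85 dB; 16.4% of incident power reflected

Γ = (52 + j36)/(152 + j36), |Γ| = 0.405
RL = −20·log₁₀(0.405) = 7.85 dB
P_refl/P_inc = |Γ|² = 0.164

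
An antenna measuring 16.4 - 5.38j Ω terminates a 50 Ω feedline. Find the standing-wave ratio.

VSWR ≈ 3.09

Γ = (Z_L − Z_0)/(Z_L + Z_0) = (-33.6 − j5.38)/(66.4 − j5.38)
|Γ| = 34/66.6 = 0.511
VSWR = (1 + |Γ|)/(1 − |Γ|) = 1.51/0.489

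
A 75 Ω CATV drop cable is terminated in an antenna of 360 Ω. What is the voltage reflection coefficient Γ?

Γ = 0.655

Γ = (Z_L − Z_0)/(Z_L + Z_0) = (360 − 75)/(360 + 75) = 285/435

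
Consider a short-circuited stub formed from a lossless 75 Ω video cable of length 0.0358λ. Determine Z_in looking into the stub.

βl = 2π × 0.0358 = 12.9°
tan(βl) = 0.229
For a short-circuited stub, Z_in = jZ_0·tan(βl)

Z_in ≈ +j17.2 Ω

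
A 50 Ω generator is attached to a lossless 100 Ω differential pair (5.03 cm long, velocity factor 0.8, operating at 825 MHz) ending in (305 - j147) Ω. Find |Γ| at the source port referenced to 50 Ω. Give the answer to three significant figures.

|Γ| ≈ 0.457

λ = v/f = 0.8·c / 825 MHz = 0.291 m
βl = 2π·l/λ = 2π × 0.173 = 62.2°
tan(βl) = 1.9
Z_in = Z_0·(Z_L + jZ_0·tanβl)/(Z_0 + jZ_L·tanβl) = 29.3 − j33.4 Ω
Γ_s = (Z_in − Z_s)/(Z_in + Z_s) = (-20.7 − j33.4)/(79.3 − j33.4), |Γ_s| = 0.457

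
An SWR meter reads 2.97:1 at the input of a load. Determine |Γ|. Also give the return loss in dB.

|Γ| = (S − 1)/(S + 1) = (2.97 − 1)/(2.97 + 1) = 1.97/3.97
RL = −20·log₁₀|Γ| = −20·log₁₀(0.496)

|Γ| ≈ 0.496; return loss ≈ 6.09 dB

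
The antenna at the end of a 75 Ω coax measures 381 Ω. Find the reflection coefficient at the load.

Γ = 0.671

Γ = (Z_L − Z_0)/(Z_L + Z_0) = (381 − 75)/(381 + 75) = 306/456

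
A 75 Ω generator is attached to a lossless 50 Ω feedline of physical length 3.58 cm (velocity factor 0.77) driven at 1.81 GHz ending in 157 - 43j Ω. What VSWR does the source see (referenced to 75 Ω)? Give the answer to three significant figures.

λ = v/f = 0.77·c / 1.81 GHz = 0.128 m
βl = 2π·l/λ = 2π × 0.281 = 101°
tan(βl) = -5.15
Z_in = Z_0·(Z_L + jZ_0·tanβl)/(Z_0 + jZ_L·tanβl) = 15.8 + j13.1 Ω
Γ_s = (Z_in − Z_s)/(Z_in + Z_s) = (-59.2 + j13.1)/(90.8 + j13.1), |Γ_s| = 0.661
VSWR = (1 + |Γ_s|)/(1 − |Γ_s|)

VSWR ≈ 4.89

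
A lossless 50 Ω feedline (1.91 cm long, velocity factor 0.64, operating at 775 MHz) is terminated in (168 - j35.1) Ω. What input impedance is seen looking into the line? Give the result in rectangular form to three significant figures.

λ = v/f = 0.64·c / 775 MHz = 0.248 m
βl = 2π·l/λ = 2π × 0.0771 = 27.8°
tan(βl) = tan(27.8°) = 0.526
Z_in = Z_0·(Z_L + jZ_0·tanβl)/(Z_0 + jZ_L·tanβl)
     = 50·(168 − j8.79)/(68.5 + j88.4)

Z_in ≈ 42.9 − j61.8 Ω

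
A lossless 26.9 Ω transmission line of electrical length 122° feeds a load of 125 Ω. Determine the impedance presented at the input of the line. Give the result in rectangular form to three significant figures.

tan(βl) = tan(122°) = -1.6
Z_in = Z_0·(Z_L + jZ_0·tanβl)/(Z_0 + jZ_L·tanβl)
     = 26.9·(125 − j43)/(26.9 − j200)

Z_in ≈ 7.91 + j15.7 Ω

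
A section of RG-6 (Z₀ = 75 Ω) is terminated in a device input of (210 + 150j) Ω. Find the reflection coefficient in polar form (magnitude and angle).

Γ = (Z_L − Z_0)/(Z_L + Z_0) = (135 + j150)/(285 + j150)
|Γ| = 202/322 = 0.627

Γ ≈ 0.627 ∠ 20.3°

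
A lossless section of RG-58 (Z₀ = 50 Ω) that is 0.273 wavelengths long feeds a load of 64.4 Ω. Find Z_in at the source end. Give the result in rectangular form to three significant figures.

Z_in ≈ 39.1 + j2.85 Ω

βl = 2π × 0.273 = 98.3°
tan(βl) = tan(98.3°) = -6.87
Z_in = Z_0·(Z_L + jZ_0·tanβl)/(Z_0 + jZ_L·tanβl)
     = 50·(64.4 − j344)/(50 − j443)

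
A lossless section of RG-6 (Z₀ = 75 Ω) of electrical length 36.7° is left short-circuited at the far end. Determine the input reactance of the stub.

tan(βl) = 0.745
For a short-circuited stub, Z_in = jZ_0·tan(βl)

X_in ≈ 55.9 Ω (inductive)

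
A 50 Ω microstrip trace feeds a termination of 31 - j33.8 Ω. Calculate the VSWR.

VSWR ≈ 2.58

Γ = (Z_L − Z_0)/(Z_L + Z_0) = (-19 − j33.8)/(81 − j33.8)
|Γ| = 38.8/87.8 = 0.442
VSWR = (1 + |Γ|)/(1 − |Γ|) = 1.44/0.558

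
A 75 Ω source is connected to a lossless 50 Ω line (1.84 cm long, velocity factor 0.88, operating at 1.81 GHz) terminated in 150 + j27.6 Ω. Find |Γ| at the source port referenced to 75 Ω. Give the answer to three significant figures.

λ = v/f = 0.88·c / 1.81 GHz = 0.146 m
βl = 2π·l/λ = 2π × 0.126 = 45.4°
tan(βl) = 1.01
Z_in = Z_0·(Z_L + jZ_0·tanβl)/(Z_0 + jZ_L·tanβl) = 32.2 − j44.6 Ω
Γ_s = (Z_in − Z_s)/(Z_in + Z_s) = (-42.8 − j44.6)/(107 − j44.6), |Γ_s| = 0.533

|Γ| ≈ 0.533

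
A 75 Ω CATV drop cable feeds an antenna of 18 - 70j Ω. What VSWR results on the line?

Γ = (Z_L − Z_0)/(Z_L + Z_0) = (-57 − j70)/(93 − j70)
|Γ| = 90.3/116 = 0.776
VSWR = (1 + |Γ|)/(1 − |Γ|) = 1.78/0.224

VSWR ≈ 7.91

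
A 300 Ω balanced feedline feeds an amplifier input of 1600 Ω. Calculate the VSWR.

VSWR ≈ 5.33

Γ = (1600 − 300)/(1600 + 300) = 0.684
VSWR = (1 + 0.684)/(1 − 0.684)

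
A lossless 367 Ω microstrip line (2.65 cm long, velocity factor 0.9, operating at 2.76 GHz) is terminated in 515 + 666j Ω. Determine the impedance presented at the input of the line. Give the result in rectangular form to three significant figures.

Z_in ≈ 91 − j77.8 Ω

λ = v/f = 0.9·c / 2.76 GHz = 0.0978 m
βl = 2π·l/λ = 2π × 0.271 = 97.5°
tan(βl) = tan(97.5°) = -7.58
Z_in = Z_0·(Z_L + jZ_0·tanβl)/(Z_0 + jZ_L·tanβl)
     = 367·(515 − j2110)/(5410 − j3900)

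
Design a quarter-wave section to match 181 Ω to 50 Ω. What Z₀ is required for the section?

Z_qwt = √(Z_0·R_L) = √(50 × 181) = √9050

Z_qwt ≈ 95.1 Ω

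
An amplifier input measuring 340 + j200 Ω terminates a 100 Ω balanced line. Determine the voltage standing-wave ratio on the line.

VSWR ≈ 4.66

Γ = (Z_L − Z_0)/(Z_L + Z_0) = (240 + j200)/(440 + j200)
|Γ| = 312/483 = 0.646
VSWR = (1 + |Γ|)/(1 − |Γ|) = 1.65/0.354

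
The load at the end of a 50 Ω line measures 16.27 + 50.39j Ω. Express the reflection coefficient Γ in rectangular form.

Γ ≈ 0.0438 + j0.727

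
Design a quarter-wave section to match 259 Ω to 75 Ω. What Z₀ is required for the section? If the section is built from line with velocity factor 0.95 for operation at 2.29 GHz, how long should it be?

Z_qwt = √(Z_0·R_L) = √(75 × 259) = √19420
λ = 0.95·c/f = 0.124 m, so l = λ/4 = 0.0311 m

Z_qwt ≈ 139 Ω; length ≈ 3.11 cm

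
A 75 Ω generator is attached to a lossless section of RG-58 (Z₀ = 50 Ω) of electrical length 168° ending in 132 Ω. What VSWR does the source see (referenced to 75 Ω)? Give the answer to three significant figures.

VSWR ≈ 1.88

tan(βl) = -0.213
Z_in = Z_0·(Z_L + jZ_0·tanβl)/(Z_0 + jZ_L·tanβl) = 105 + j48.3 Ω
Γ_s = (Z_in − Z_s)/(Z_in + Z_s) = (29.9 + j48.3)/(180 + j48.3), |Γ_s| = 0.305
VSWR = (1 + |Γ_s|)/(1 − |Γ_s|)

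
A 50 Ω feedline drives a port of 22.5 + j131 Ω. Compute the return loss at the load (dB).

Γ = (-27.5 + j131)/(72.5 + j131), |Γ| = 0.894
RL = −20·log₁₀|Γ| = −20·log₁₀(0.894)

RL ≈ 0.973 dB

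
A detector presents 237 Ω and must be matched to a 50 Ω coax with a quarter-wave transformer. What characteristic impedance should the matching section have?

Z_qwt = √(Z_0·R_L) = √(50 × 237) = √11850

Z_qwt ≈ 109 Ω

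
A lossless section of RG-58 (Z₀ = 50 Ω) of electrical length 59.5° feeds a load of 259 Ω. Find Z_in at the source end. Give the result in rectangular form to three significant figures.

tan(βl) = tan(59.5°) = 1.7
Z_in = Z_0·(Z_L + jZ_0·tanβl)/(Z_0 + jZ_L·tanβl)
     = 50·(259 + j84.9)/(50 + j440)

Z_in ≈ 12.8 − j28 Ω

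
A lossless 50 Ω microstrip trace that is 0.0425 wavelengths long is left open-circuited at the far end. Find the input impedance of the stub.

Z_in ≈ −j183 Ω

βl = 2π × 0.0425 = 15.3°
tan(βl) = 0.274
For an open-circuited stub, Z_in = −jZ_0·cot(βl) = −jZ_0/tan(βl)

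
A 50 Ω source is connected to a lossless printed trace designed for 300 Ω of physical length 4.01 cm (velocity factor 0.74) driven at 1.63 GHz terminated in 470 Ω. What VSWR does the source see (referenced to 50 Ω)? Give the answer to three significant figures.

λ = v/f = 0.74·c / 1.63 GHz = 0.136 m
βl = 2π·l/λ = 2π × 0.294 = 106°
tan(βl) = -3.49
Z_in = Z_0·(Z_L + jZ_0·tanβl)/(Z_0 + jZ_L·tanβl) = 201 + j49.3 Ω
Γ_s = (Z_in − Z_s)/(Z_in + Z_s) = (151 + j49.3)/(251 + j49.3), |Γ_s| = 0.62
VSWR = (1 + |Γ_s|)/(1 − |Γ_s|)

VSWR ≈ 4.27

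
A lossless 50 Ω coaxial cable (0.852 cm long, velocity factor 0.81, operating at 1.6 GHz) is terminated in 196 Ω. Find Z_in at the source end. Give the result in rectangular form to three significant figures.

Z_in ≈ 72.3 − j85.8 Ω

λ = v/f = 0.81·c / 1.6 GHz = 0.152 m
βl = 2π·l/λ = 2π × 0.0561 = 20.2°
tan(βl) = tan(20.2°) = 0.368
Z_in = Z_0·(Z_L + jZ_0·tanβl)/(Z_0 + jZ_L·tanβl)
     = 50·(196 + j18.4)/(50 + j72.1)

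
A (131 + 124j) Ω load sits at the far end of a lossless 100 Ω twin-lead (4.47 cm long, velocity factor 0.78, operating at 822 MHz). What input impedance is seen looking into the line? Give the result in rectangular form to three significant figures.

λ = v/f = 0.78·c / 822 MHz = 0.285 m
βl = 2π·l/λ = 2π × 0.157 = 56.5°
tan(βl) = tan(56.5°) = 1.51
Z_in = Z_0·(Z_L + jZ_0·tanβl)/(Z_0 + jZ_L·tanβl)
     = 100·(131 + j275)/(-87.5 + j198)

Z_in ≈ 91.8 − j107 Ω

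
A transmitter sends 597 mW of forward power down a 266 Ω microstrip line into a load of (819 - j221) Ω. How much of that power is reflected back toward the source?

|Γ| = |(553 − j221)/(1085 − j221)| = 0.538
|Γ|² = 0.289
P_refl = |Γ|²·P_inc = 173 mW, P_del = (1 − |Γ|²)·P_inc = 424 mW

P_reflected ≈ 173 mW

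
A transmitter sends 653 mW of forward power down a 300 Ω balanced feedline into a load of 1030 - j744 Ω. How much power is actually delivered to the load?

P_delivered ≈ 348 mW

|Γ| = |(730 − j744)/(1330 − j744)| = 0.684
|Γ|² = 0.468
P_refl = |Γ|²·P_inc = 305 mW, P_del = (1 − |Γ|²)·P_inc = 348 mW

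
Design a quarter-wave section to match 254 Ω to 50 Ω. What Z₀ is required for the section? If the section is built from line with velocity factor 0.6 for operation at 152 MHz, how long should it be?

Z_qwt ≈ 113 Ω; length ≈ 29.6 cm

Z_qwt = √(Z_0·R_L) = √(50 × 254) = √12700
λ = 0.6·c/f = 1.18 m, so l = λ/4 = 0.296 m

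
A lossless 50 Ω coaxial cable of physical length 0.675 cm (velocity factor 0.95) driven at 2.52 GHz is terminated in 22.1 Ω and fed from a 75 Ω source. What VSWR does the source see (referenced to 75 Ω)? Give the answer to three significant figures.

λ = v/f = 0.95·c / 2.52 GHz = 0.113 m
βl = 2π·l/λ = 2π × 0.0597 = 21.5°
tan(βl) = 0.394
Z_in = Z_0·(Z_L + jZ_0·tanβl)/(Z_0 + jZ_L·tanβl) = 24.8 + j15.4 Ω
Γ_s = (Z_in − Z_s)/(Z_in + Z_s) = (-50.2 + j15.4)/(99.8 + j15.4), |Γ_s| = 0.52
VSWR = (1 + |Γ_s|)/(1 − |Γ_s|)

VSWR ≈ 3.17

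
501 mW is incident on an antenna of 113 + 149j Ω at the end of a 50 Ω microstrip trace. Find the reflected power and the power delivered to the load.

P_reflected ≈ 269 mW; P_delivered ≈ 232 mW

|Γ| = |(63 + j149)/(163 + j149)| = 0.733
|Γ|² = 0.537
P_refl = |Γ|²·P_inc = 269 mW, P_del = (1 − |Γ|²)·P_inc = 232 mW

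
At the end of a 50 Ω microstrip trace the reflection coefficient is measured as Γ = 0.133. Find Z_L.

Z_L = Z_0·(1 + Γ)/(1 − Γ) = 50·(1.13)/(0.867)

Z_L ≈ 65.3 Ω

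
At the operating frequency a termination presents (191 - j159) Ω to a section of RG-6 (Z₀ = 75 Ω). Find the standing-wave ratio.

Γ = (Z_L − Z_0)/(Z_L + Z_0) = (116 − j159)/(266 − j159)
|Γ| = 197/310 = 0.635
VSWR = (1 + |Γ|)/(1 − |Γ|) = 1.64/0.365

VSWR ≈ 4.48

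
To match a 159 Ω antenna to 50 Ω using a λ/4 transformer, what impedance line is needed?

Z_qwt ≈ 89.2 Ω

Z_qwt = √(Z_0·R_L) = √(50 × 159) = √7950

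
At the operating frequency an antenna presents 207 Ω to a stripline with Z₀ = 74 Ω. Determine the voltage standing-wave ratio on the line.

VSWR ≈ 2.8

Γ = (207 − 74)/(207 + 74) = 0.473
VSWR = (1 + 0.473)/(1 − 0.473)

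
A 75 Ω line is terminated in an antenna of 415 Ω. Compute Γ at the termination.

Γ = 0.694

Γ = (Z_L − Z_0)/(Z_L + Z_0) = (415 − 75)/(415 + 75) = 340/490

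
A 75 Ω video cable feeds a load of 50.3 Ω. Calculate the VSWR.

VSWR ≈ 1.49

Γ = (50.3 − 75)/(50.3 + 75) = -0.197
VSWR = (1 + 0.197)/(1 − 0.197)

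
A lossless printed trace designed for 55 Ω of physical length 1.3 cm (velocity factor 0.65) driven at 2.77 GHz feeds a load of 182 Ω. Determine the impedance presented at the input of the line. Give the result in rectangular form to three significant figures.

λ = v/f = 0.65·c / 2.77 GHz = 0.0704 m
βl = 2π·l/λ = 2π × 0.185 = 66.5°
tan(βl) = tan(66.5°) = 2.3
Z_in = Z_0·(Z_L + jZ_0·tanβl)/(Z_0 + jZ_L·tanβl)
     = 55·(182 + j126)/(55 + j418)

Z_in ≈ 19.4 − j21.4 Ω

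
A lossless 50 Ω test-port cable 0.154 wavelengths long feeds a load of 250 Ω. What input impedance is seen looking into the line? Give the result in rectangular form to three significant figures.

Z_in ≈ 14.5 − j32.4 Ω

βl = 2π × 0.154 = 55.4°
tan(βl) = tan(55.4°) = 1.45
Z_in = Z_0·(Z_L + jZ_0·tanβl)/(Z_0 + jZ_L·tanβl)
     = 50·(250 + j72.6)/(50 + j363)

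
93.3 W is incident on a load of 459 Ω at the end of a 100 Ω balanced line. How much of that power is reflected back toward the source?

P_reflected ≈ 38.5 W

Γ = (459 − 100)/(459 + 100) = 0.642
|Γ|² = 0.412
P_refl = |Γ|²·P_inc = 38.5 W, P_del = (1 − |Γ|²)·P_inc = 54.8 W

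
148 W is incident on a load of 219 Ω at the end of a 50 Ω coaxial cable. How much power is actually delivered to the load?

Γ = (219 − 50)/(219 + 50) = 0.628
|Γ|² = 0.395
P_refl = |Γ|²·P_inc = 58.4 W, P_del = (1 − |Γ|²)·P_inc = 89.6 W

P_delivered ≈ 89.6 W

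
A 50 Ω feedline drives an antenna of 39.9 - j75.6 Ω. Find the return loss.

RL ≈ 3.75 dB

Γ = (-10.1 − j75.6)/(89.9 − j75.6), |Γ| = 0.649
RL = −20·log₁₀|Γ| = −20·log₁₀(0.649)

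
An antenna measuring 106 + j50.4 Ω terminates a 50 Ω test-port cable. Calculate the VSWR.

VSWR ≈ 2.7

Γ = (Z_L − Z_0)/(Z_L + Z_0) = (56 + j50.4)/(156 + j50.4)
|Γ| = 75.3/164 = 0.46
VSWR = (1 + |Γ|)/(1 − |Γ|) = 1.46/0.54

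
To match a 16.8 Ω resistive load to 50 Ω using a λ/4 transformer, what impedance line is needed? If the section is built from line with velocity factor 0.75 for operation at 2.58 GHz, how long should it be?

Z_qwt ≈ 29 Ω; length ≈ 2.18 cm

Z_qwt = √(Z_0·R_L) = √(50 × 16.8) = √840
λ = 0.75·c/f = 0.0872 m, so l = λ/4 = 0.0218 m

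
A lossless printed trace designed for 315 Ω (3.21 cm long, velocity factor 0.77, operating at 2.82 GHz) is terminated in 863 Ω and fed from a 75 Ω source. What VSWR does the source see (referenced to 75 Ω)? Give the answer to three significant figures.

VSWR ≈ 7.75

λ = v/f = 0.77·c / 2.82 GHz = 0.0819 m
βl = 2π·l/λ = 2π × 0.392 = 141°
tan(βl) = -0.808
Z_in = Z_0·(Z_L + jZ_0·tanβl)/(Z_0 + jZ_L·tanβl) = 242 + j281 Ω
Γ_s = (Z_in − Z_s)/(Z_in + Z_s) = (167 + j281)/(317 + j281), |Γ_s| = 0.771
VSWR = (1 + |Γ_s|)/(1 − |Γ_s|)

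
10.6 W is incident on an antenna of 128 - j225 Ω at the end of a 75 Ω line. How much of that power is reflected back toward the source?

|Γ| = |(53 − j225)/(203 − j225)| = 0.763
|Γ|² = 0.582
P_refl = |Γ|²·P_inc = 6.17 W, P_del = (1 − |Γ|²)·P_inc = 4.43 W

P_reflected ≈ 6.17 W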